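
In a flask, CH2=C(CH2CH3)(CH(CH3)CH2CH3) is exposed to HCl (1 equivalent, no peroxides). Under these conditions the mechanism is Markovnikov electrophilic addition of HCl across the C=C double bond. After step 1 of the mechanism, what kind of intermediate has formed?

tertiary carbocation

Step 1: The π electrons of the C=C bond attack a proton of HCl; Markovnikov addition places the new C–H on the less-substituted alkene carbon, so the positive charge ends up on the more-substituted carbon — a tertiary carbocation. The H–Cl bond breaks heterolytically, releasing Cl⁻.
After step 1 the species present is a tertiary carbocation.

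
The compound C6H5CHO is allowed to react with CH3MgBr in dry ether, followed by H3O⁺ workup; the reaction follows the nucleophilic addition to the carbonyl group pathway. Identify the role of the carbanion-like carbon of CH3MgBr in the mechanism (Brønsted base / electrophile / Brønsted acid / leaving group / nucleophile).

Step 1: the carbanion-like carbon of CH3MgBr attacks the sp² carbonyl carbon; the C=O π bond breaks and the electrons end up as a lone pair on the alkoxide oxygen of the tetrahedral intermediate.
The carbanion-like carbon of CH3MgBr donates an electron pair to form a new σ-bond to carbon — it is the nucleophile.

nucleophile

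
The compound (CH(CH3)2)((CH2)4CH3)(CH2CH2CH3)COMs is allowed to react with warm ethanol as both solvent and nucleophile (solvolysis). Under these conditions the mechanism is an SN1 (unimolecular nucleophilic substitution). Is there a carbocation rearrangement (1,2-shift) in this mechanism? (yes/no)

no

The first-formed carbocation is tertiary.
No single 1,2-shift to an adjacent carbon would produce a more-substituted cation than the one already present, so no rearrangement occurs.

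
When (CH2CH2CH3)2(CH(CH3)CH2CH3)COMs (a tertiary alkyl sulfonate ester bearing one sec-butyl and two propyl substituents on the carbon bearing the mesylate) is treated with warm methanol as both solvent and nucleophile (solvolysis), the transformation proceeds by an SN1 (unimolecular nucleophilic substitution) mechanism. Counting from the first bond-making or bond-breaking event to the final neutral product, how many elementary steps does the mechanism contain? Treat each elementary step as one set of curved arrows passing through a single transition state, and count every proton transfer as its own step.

3

Step 1: Rate-determining heterolysis of the C–O bond gives MsO⁻ and a tertiary carbocation.
(No 1,2-shift: no single shift to an adjacent carbon would give a more stable cation.)
Step 2: A lone pair on the oxygen of CH3OH attacks the carbocation, forming a new C–O σ-bond and an oxonium ion.
Step 3: Deprotonation of the oxonium oxygen by solvent methanol yields the neutral ether.
Total: 3 elementary steps.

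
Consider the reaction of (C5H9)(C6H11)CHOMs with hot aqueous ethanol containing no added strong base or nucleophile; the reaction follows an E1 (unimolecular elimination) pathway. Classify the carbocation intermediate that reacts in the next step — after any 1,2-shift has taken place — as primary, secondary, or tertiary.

Step 1: Rate-determining heterolysis of the C–O bond gives MsO⁻ and a secondary carbocation.
Step 2: A hydride (H with its bonding pair) migrates from the adjacent cyclohexyl carbon to the cationic centre — a 1,2-hydride shift — upgrading the secondary cation to a tertiary one.
The cation rearranges from secondary to tertiary via a 1,2-hydride shift from the adjacent cyclohexyl carbon; the tertiary cation is what reacts next.

tertiary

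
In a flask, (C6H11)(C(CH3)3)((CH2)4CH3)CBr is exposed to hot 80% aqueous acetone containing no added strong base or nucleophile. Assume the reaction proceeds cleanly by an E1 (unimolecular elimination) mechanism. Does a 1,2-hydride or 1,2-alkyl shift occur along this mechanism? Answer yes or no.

The first-formed carbocation is tertiary.
No single 1,2-shift to an adjacent carbon would produce a more-substituted cation than the one already present, so no rearrangement occurs.

no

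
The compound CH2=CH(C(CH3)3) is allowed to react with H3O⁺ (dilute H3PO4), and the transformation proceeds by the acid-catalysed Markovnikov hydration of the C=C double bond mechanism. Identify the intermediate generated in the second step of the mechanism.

tertiary carbocation

Step 1: Protonation of the alkene by H3O⁺: the π bond acts as the nucleophile and picks up H⁺, giving the more stable (Markovnikov) secondary carbocation. H2O is released.
Step 2: A 1,2-methyl shift from the adjacent tert-butyl carbon moves the positive charge from the secondary centre to an adjacent carbon, generating a more stable tertiary carbocation.
After step 2 the species present is a tertiary carbocation.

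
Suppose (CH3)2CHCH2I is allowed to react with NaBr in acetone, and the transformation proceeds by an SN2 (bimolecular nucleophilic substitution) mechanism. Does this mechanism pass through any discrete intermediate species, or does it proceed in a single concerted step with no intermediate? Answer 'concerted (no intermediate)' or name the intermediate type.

concerted (no intermediate)

Br⁻ attacks the back face of the α-carbon while I⁻ departs with the C–I bonding pair — a single concerted displacement through a pentacoordinate transition state.
All bond changes occur in one transition state; no discrete intermediate is formed.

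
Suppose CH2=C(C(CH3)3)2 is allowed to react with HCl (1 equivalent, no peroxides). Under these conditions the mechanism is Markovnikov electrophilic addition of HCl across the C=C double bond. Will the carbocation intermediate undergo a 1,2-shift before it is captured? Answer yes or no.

no

The first-formed carbocation is tertiary.
No single 1,2-shift to an adjacent carbon would produce a more-substituted cation than the one already present, so no rearrangement occurs.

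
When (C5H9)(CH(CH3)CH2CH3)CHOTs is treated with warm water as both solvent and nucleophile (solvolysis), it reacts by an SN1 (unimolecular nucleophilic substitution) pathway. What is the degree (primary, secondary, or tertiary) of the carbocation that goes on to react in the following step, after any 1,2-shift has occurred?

tertiary

Step 1: Rate-determining heterolysis of the C–O bond gives TsO⁻ and a secondary carbocation.
Step 2: A hydride (H with its bonding pair) migrates from the adjacent sec-butyl carbon to the cationic centre — a 1,2-hydride shift — upgrading the secondary cation to a tertiary one.
The cation rearranges from secondary to tertiary via a 1,2-hydride shift from the adjacent sec-butyl carbon; the tertiary cation is what reacts next.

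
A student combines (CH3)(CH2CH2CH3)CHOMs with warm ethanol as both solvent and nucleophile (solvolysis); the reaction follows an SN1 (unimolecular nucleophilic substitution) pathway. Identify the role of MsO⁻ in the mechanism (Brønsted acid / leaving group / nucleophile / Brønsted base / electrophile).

leaving group

Step 1: Ionisation: the C–O σ-bond cleaves heterolytically; both bonding electrons depart with MsO⁻, leaving a secondary carbocation at the α-carbon.
MsO⁻ departs with both electrons of the breaking σ-bond — that is the definition of a leaving group.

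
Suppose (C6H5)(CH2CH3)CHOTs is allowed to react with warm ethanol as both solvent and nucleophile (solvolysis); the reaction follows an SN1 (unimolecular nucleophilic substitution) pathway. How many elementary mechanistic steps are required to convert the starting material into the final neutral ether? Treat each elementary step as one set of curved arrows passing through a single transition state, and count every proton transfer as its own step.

3

Step 1: Unassisted departure of TsO⁻ (taking the C–O bonding pair) generates a secondary carbocation.
(No 1,2-shift: no single shift to an adjacent carbon would give a more stable cation.)
Step 2: CH3CH2OH donates an oxygen lone pair into the empty p orbital of the cation, giving a protonated ether (an oxonium ion).
Step 3: Proton transfer from the O–H of the oxonium ion to a solvent molecule delivers the neutral ether.
Total: 3 elementary steps.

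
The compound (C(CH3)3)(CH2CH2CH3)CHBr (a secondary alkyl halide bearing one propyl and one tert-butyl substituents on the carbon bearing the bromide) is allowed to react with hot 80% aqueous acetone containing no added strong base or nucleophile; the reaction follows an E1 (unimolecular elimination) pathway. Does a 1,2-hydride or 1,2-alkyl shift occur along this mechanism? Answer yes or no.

The first-formed carbocation is secondary.
The adjacent tert-butyl carbon has no hydrogen but bears methyl groups; migration of one methyl with its bonding pair (a 1,2-methyl shift) places the charge on a tertiary centre.
Tertiary is more stable than secondary, so the shift occurs.

yes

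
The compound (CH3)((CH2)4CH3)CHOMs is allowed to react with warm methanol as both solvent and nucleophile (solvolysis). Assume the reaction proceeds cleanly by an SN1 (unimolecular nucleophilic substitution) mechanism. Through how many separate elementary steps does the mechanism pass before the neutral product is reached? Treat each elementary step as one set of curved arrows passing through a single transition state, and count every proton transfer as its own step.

3

Step 1: Unassisted departure of MsO⁻ (taking the C–O bonding pair) generates a secondary carbocation.
(No 1,2-shift: no single shift to an adjacent carbon would give a more stable cation.)
Step 2: CH3OH donates an oxygen lone pair into the empty p orbital of the cation, giving a protonated ether (an oxonium ion).
Step 3: A second solvent molecule removes the proton on oxygen, giving the neutral ether product.
Total: 3 elementary steps.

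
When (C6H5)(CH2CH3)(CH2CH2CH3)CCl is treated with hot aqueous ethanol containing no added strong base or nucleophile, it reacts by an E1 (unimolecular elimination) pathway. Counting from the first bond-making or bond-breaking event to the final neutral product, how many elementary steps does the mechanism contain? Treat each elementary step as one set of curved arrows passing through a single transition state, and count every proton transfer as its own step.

2

Step 1: Unassisted departure of Cl⁻ (taking the C–Cl bonding pair) generates a tertiary carbocation.
(No 1,2-shift: no single shift to an adjacent carbon would give a more stable cation.)
Step 2: A water (or ethanol) molecule (solvent) deprotonates a β-carbon; as the C–H bond breaks, those electrons form the new alkene π bond.
Total: 2 elementary steps.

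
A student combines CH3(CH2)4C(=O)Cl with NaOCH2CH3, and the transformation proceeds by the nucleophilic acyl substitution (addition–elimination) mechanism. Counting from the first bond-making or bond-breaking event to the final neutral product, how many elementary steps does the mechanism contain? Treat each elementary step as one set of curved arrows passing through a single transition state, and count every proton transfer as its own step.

2

Step 1: Nucleophilic addition of CH3CH2O⁻ to the acyl carbon breaks the π(C=O) bond and yields a tetrahedral, anionic intermediate.
Step 2: An oxygen lone pair re-forms the C=O π bond as the C–Cl σ-bond breaks; Cl⁻ is expelled.
Total: 2 elementary steps.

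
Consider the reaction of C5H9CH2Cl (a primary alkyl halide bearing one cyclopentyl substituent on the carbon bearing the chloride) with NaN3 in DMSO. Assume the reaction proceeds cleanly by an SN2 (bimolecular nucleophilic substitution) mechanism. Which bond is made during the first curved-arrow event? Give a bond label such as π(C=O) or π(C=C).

Step 1: The azide nucleophile donates a lone pair from N to the α-carbon in a backside attack; simultaneously the C–Cl σ-bond breaks and both of its electrons leave with Cl⁻. One concerted step with inversion of configuration.
The bond formed in this step is the C–N bond.

C–N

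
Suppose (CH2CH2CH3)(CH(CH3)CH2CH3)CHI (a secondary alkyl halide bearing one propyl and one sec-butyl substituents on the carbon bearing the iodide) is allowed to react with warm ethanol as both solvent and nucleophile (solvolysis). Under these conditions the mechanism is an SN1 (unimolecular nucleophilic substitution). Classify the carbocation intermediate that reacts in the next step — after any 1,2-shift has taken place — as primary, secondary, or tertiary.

tertiary

Step 1: Rate-determining heterolysis of the C–I bond gives I⁻ and a secondary carbocation.
Step 2: A hydride (H with its bonding pair) migrates from the adjacent sec-butyl carbon to the cationic centre — a 1,2-hydride shift — upgrading the secondary cation to a tertiary one.
The cation rearranges from secondary to tertiary via a 1,2-hydride shift from the adjacent sec-butyl carbon; the tertiary cation is what reacts next.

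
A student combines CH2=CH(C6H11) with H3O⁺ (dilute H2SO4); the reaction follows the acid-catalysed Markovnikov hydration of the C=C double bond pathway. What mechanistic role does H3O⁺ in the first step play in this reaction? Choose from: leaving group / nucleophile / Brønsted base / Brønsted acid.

Step 1: Protonation of the alkene by H3O⁺: the π bond acts as the nucleophile and picks up H⁺, giving the more stable (Markovnikov) secondary carbocation. H2O is released.
H3O⁺ in the first step donates a proton in a proton-transfer step — a Brønsted acid.

Brønsted acid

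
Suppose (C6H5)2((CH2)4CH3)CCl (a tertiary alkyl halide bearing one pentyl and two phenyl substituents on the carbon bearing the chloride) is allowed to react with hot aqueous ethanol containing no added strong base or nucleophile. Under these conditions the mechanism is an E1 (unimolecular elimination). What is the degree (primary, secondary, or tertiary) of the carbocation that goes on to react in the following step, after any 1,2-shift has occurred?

tertiary

Step 1: Ionisation: the C–Cl σ-bond cleaves heterolytically; both bonding electrons depart with Cl⁻, leaving a tertiary carbocation at the α-carbon.
No single 1,2-shift to an adjacent carbon would give a more-substituted cation, so no rearrangement occurs.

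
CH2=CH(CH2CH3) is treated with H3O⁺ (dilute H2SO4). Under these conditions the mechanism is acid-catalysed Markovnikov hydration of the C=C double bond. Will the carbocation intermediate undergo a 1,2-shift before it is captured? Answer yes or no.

The first-formed carbocation is secondary.
No single 1,2-shift to an adjacent carbon would produce a more-substituted cation than the one already present, so no rearrangement occurs.

no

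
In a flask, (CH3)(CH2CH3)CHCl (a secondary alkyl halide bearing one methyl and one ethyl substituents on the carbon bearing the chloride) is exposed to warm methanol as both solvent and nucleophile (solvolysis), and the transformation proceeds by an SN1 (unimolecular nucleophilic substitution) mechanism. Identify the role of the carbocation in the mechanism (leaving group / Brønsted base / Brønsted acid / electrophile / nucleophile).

electrophile

Step 2: Nucleophilic capture: the oxygen of CH3OH bonds to the cationic carbon, producing an oxonium-ion intermediate.
The carbocation accepts an electron pair into an empty or π* orbital — it is the electrophile.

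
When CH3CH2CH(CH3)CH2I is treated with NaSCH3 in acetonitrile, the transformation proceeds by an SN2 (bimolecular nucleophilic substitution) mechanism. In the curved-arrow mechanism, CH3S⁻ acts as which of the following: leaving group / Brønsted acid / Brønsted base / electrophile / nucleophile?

nucleophile

Step 1: The methanethiolate nucleophile donates a lone pair from S to the α-carbon in a backside attack; simultaneously the C–I σ-bond breaks and both of its electrons leave with I⁻. One concerted step with inversion of configuration.
CH3S⁻ donates an electron pair to form a new σ-bond to carbon — it is the nucleophile.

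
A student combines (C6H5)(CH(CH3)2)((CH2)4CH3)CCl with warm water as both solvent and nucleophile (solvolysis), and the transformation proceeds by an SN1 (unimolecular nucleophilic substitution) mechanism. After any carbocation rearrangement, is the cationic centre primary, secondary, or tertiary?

Step 1: The C–Cl bond breaks with both electrons going to the chloride; Cl⁻ leaves and a tertiary carbocation remains.
No single 1,2-shift to an adjacent carbon would give a more-substituted cation, so no rearrangement occurs.

tertiary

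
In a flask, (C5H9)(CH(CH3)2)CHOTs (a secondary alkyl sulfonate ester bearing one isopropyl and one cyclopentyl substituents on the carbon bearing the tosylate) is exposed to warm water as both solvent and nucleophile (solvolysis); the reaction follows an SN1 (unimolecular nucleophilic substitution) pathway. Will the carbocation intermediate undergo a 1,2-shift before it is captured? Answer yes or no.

yes

The first-formed carbocation is secondary.
The adjacent isopropyl carbon already bears 2 other carbon substituents and has a hydrogen to migrate; after a 1,2-hydride shift from that carbon the positive charge sits on a tertiary centre.
Tertiary is more stable than secondary, so the shift occurs.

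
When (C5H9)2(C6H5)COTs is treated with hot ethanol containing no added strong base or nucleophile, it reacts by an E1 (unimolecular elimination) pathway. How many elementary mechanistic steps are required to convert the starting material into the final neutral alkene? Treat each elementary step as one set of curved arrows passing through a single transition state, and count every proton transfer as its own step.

Step 1: Ionisation: the C–O σ-bond cleaves heterolytically; both bonding electrons depart with TsO⁻, leaving a tertiary carbocation at the α-carbon.
(No 1,2-shift: no single shift to an adjacent carbon would give a more stable cation.)
Step 2: An ethanol molecule (solvent) deprotonates a β-carbon; as the C–H bond breaks, those electrons form the new alkene π bond.
Total: 2 elementary steps.

2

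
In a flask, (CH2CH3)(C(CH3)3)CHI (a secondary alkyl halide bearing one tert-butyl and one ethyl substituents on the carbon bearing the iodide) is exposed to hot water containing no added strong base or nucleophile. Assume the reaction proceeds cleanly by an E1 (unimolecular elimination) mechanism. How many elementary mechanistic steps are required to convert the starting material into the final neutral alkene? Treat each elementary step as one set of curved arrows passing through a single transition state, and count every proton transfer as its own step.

Step 1: Ionisation: the C–I σ-bond cleaves heterolytically; both bonding electrons depart with I⁻, leaving a secondary carbocation at the α-carbon.
Step 2: Carbocation rearrangement: a 1,2-methyl shift from the adjacent tert-butyl carbon converts the initially-formed secondary cation into the more stable tertiary cation.
Step 3: A water molecule (solvent) deprotonates a β-carbon; as the C–H bond breaks, those electrons form the new alkene π bond.
Total: 3 elementary steps.

3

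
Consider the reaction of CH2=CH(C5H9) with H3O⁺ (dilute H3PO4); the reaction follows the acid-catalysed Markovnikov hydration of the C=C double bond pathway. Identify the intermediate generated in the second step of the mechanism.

tertiary carbocation

Step 1: Protonation of the alkene by H3O⁺: the π bond acts as the nucleophile and picks up H⁺, giving the more stable (Markovnikov) secondary carbocation. H2O is released.
Step 2: A hydride (H with its bonding pair) migrates from the adjacent cyclopentyl carbon to the cationic centre — a 1,2-hydride shift — upgrading the secondary cation to a tertiary one.
After step 2 the species present is a tertiary carbocation.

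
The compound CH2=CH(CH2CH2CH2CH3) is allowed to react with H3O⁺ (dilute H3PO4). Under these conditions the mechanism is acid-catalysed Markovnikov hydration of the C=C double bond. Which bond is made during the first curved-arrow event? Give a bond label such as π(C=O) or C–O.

Step 1: Electrophilic addition begins with the π(C=C) electrons forming a bond to the proton of H3O⁺. Following Markovnikov's rule, the resulting cation is secondary. H2O is released.
The bond formed in this step is the C–H bond.

C–H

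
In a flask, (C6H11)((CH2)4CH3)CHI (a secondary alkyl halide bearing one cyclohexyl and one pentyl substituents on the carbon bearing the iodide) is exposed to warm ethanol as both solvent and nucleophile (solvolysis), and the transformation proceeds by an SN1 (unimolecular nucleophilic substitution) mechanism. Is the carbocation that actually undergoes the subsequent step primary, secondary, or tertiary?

tertiary

Step 1: Rate-determining heterolysis of the C–I bond gives I⁻ and a secondary carbocation.
Step 2: Carbocation rearrangement: a 1,2-hydride shift from the adjacent cyclohexyl carbon converts the initially-formed secondary cation into the more stable tertiary cation.
The cation rearranges from secondary to tertiary via a 1,2-hydride shift from the adjacent cyclohexyl carbon; the tertiary cation is what reacts next.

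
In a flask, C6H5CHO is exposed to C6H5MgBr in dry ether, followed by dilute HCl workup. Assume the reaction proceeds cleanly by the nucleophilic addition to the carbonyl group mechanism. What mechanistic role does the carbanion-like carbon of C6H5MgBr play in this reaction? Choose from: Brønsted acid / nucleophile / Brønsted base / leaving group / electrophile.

nucleophile

Step 1: Nucleophilic addition: the carbanion-like carbon of C6H5MgBr adds to the carbonyl carbon, pushing the π(C=O) electron pair onto oxygen and giving a tetrahedral alkoxide.
The carbanion-like carbon of C6H5MgBr donates an electron pair to form a new σ-bond to carbon — it is the nucleophile.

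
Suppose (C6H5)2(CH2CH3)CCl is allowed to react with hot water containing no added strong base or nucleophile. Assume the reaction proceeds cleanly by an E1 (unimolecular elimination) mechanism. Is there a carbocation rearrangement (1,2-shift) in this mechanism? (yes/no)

no

The first-formed carbocation is tertiary.
No single 1,2-shift to an adjacent carbon would produce a more-substituted cation than the one already present, so no rearrangement occurs.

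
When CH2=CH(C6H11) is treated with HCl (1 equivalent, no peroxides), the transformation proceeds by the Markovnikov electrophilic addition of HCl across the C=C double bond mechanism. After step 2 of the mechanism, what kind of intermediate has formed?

Step 1: Protonation of the alkene by HCl: the π bond acts as the nucleophile and picks up H⁺, giving the more stable (Markovnikov) secondary carbocation. The H–Cl bond breaks heterolytically, releasing Cl⁻.
Step 2: A hydride (H with its bonding pair) migrates from the adjacent cyclohexyl carbon to the cationic centre — a 1,2-hydride shift — upgrading the secondary cation to a tertiary one.
After step 2 the species present is a tertiary carbocation.

tertiary carbocation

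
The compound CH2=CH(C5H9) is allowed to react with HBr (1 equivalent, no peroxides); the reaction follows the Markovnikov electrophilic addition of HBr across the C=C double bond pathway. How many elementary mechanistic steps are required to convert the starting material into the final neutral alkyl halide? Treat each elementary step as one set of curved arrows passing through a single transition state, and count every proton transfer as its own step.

3

Step 1: The π electrons of the C=C bond attack a proton of HBr; Markovnikov addition places the new C–H on the less-substituted alkene carbon, so the positive charge ends up on the more-substituted carbon — a secondary carbocation. The H–Br bond breaks heterolytically, releasing Br⁻.
Step 2: A 1,2-hydride shift from the adjacent cyclopentyl carbon moves the positive charge from the secondary centre to an adjacent carbon, generating a more stable tertiary carbocation.
Step 3: Nucleophilic attack by Br⁻ on the carbocation completes the addition, giving R–Br.
Total: 3 elementary steps.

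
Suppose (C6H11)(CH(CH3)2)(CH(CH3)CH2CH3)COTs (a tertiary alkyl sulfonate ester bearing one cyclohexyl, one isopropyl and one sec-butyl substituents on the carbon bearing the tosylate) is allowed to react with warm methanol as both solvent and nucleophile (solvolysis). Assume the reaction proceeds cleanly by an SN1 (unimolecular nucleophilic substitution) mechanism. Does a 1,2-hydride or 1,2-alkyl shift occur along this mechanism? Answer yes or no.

The first-formed carbocation is tertiary.
No single 1,2-shift to an adjacent carbon would produce a more-substituted cation than the one already present, so no rearrangement occurs.

no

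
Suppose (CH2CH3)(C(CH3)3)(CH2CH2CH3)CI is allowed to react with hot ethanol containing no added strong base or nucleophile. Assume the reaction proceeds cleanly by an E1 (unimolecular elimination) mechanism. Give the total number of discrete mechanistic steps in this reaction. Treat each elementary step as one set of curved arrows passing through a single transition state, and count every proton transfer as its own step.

2

Step 1: Unassisted departure of I⁻ (taking the C–I bonding pair) generates a tertiary carbocation.
(No 1,2-shift: no single shift to an adjacent carbon would give a more stable cation.)
Step 2: Loss of a β-proton to an ethanol molecule of the solvent: the C–H bonding pair collapses toward the cationic carbon to form the C=C π bond, yielding the alkene.
Total: 2 elementary steps.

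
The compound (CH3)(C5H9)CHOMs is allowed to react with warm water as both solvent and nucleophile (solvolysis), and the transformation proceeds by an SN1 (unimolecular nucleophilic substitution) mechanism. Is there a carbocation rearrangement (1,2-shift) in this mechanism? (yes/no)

The first-formed carbocation is secondary.
The adjacent cyclopentyl carbon already bears 2 other carbon substituents and has a hydrogen to migrate; after a 1,2-hydride shift from that carbon the positive charge sits on a tertiary centre.
Tertiary is more stable than secondary, so the shift occurs.

yes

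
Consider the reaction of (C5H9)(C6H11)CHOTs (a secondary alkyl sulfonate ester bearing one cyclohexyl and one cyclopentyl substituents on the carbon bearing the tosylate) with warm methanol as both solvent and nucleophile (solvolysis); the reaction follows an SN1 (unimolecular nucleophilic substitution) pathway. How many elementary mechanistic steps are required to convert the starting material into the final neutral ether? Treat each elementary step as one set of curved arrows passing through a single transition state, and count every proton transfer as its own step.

Step 1: Unassisted departure of TsO⁻ (taking the C–O bonding pair) generates a secondary carbocation.
Step 2: A 1,2-hydride shift from the adjacent cyclohexyl carbon moves the positive charge from the secondary centre to an adjacent carbon, generating a more stable tertiary carbocation.
Step 3: CH3OH donates an oxygen lone pair into the empty p orbital of the cation, giving a protonated ether (an oxonium ion).
Step 4: Proton transfer from the O–H of the oxonium ion to a solvent molecule delivers the neutral ether.
Total: 4 elementary steps.

4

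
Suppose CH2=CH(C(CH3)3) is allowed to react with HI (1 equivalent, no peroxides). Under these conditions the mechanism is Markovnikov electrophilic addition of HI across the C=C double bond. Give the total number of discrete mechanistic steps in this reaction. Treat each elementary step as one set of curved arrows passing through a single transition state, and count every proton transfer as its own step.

Step 1: The π electrons of the C=C bond attack a proton of HI; Markovnikov addition places the new C–H on the less-substituted alkene carbon, so the positive charge ends up on the more-substituted carbon — a secondary carbocation. The H–I bond breaks heterolytically, releasing I⁻.
Step 2: Carbocation rearrangement: a 1,2-methyl shift from the adjacent tert-butyl carbon converts the initially-formed secondary cation into the more stable tertiary cation.
Step 3: The I⁻ anion donates a lone pair to the carbocation, forming the new C–I σ-bond and giving the neutral alkyl halide.
Total: 3 elementary steps.

3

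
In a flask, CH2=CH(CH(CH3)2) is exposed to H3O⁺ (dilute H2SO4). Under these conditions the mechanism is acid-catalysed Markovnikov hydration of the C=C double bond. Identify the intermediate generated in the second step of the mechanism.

Step 1: The π electrons of the C=C bond attack a proton of H3O⁺; Markovnikov addition places the new C–H on the less-substituted alkene carbon, so the positive charge ends up on the more-substituted carbon — a secondary carbocation. H2O is released.
Step 2: Carbocation rearrangement: a 1,2-hydride shift from the adjacent isopropyl carbon converts the initially-formed secondary cation into the more stable tertiary cation.
After step 2 the species present is a tertiary carbocation.

tertiary carbocation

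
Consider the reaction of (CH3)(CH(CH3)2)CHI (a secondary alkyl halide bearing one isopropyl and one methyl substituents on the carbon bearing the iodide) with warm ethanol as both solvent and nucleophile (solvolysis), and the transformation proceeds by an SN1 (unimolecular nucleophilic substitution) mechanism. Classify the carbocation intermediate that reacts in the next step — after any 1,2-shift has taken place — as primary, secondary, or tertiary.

Step 1: Ionisation: the C–I σ-bond cleaves heterolytically; both bonding electrons depart with I⁻, leaving a secondary carbocation at the α-carbon.
Step 2: A hydride (H with its bonding pair) migrates from the adjacent isopropyl carbon to the cationic centre — a 1,2-hydride shift — upgrading the secondary cation to a tertiary one.
The cation rearranges from secondary to tertiary via a 1,2-hydride shift from the adjacent isopropyl carbon; the tertiary cation is what reacts next.

tertiary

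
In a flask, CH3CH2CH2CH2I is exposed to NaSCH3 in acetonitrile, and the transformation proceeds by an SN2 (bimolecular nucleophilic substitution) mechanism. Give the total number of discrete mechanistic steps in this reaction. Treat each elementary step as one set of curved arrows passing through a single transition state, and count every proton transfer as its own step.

Step 1: The methanethiolate nucleophile donates a lone pair from S to the α-carbon in a backside attack; simultaneously the C–I σ-bond breaks and both of its electrons leave with I⁻. One concerted step with inversion of configuration.
Total: 1 elementary step.

1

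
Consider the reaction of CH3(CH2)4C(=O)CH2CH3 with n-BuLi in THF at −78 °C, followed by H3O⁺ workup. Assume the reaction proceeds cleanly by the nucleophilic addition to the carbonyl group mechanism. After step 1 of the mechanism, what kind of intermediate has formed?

Step 1: Nucleophilic addition: the carbanion-like carbon of n-BuLi adds to the carbonyl carbon, pushing the π(C=O) electron pair onto oxygen and giving a tetrahedral alkoxide.
After step 1 the species present is a tetrahedral alkoxide intermediate.

tetrahedral alkoxide intermediate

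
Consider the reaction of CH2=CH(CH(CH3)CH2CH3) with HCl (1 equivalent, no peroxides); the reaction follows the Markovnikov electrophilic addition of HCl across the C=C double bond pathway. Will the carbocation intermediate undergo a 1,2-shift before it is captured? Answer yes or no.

yes

The first-formed carbocation is secondary.
The adjacent sec-butyl carbon already bears 2 other carbon substituents and has a hydrogen to migrate; after a 1,2-hydride shift from that carbon the positive charge sits on a tertiary centre.
Tertiary is more stable than secondary, so the shift occurs.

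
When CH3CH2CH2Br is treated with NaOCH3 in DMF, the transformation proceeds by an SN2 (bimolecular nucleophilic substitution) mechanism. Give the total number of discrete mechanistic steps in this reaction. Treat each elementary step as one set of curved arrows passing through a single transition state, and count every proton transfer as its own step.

1

Step 1: Backside attack by CH3O⁻ on the carbon bearing the bromide: the new C–O bond forms as the C–Br bond breaks, with Walden inversion at carbon.
Total: 1 elementary step.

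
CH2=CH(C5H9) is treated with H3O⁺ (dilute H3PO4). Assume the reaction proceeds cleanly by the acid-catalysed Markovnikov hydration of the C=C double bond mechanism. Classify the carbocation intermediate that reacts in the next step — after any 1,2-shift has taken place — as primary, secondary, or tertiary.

tertiary

Step 1: The π electrons of the C=C bond attack a proton of H3O⁺; Markovnikov addition places the new C–H on the less-substituted alkene carbon, so the positive charge ends up on the more-substituted carbon — a secondary carbocation. H2O is released.
Step 2: A 1,2-hydride shift from the adjacent cyclopentyl carbon moves the positive charge from the secondary centre to an adjacent carbon, generating a more stable tertiary carbocation.
The cation rearranges from secondary to tertiary via a 1,2-hydride shift from the adjacent cyclopentyl carbon; the tertiary cation is what reacts next.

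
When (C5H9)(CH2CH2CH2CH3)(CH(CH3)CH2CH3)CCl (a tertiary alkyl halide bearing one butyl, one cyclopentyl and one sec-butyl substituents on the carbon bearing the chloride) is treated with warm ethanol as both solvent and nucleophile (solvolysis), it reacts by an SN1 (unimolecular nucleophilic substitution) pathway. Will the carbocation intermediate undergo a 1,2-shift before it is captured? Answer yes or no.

no

The first-formed carbocation is tertiary.
No single 1,2-shift to an adjacent carbon would produce a more-substituted cation than the one already present, so no rearrangement occurs.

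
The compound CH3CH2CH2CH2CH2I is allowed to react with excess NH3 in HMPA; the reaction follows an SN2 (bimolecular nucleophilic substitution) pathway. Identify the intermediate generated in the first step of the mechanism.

Step 1: A lone pair on the N of NH3 attacks the α-carbon from the back side while the C–I bond breaks; both bonding electrons leave with I⁻. The product of this concerted step is an alkylammonium ion.
After step 1 the species present is an ammonium ion.

ammonium ion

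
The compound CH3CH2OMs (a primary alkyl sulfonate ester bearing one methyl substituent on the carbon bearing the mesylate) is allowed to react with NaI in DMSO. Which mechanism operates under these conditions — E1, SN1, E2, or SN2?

SN2

Conditions: a primary substrate with a strong nucleophile in the polar aprotic solvent DMSO.
These conditions are the textbook signature of the SN2 pathway.
An unhindered substrate with a strong nucleophile in a polar aprotic solvent favours one-step backside displacement.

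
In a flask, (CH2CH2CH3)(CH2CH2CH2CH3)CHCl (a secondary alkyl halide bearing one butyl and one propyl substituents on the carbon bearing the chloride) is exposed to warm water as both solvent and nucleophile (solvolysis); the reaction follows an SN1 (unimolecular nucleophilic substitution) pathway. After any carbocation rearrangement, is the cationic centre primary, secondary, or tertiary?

Step 1: Ionisation: the C–Cl σ-bond cleaves heterolytically; both bonding electrons depart with Cl⁻, leaving a secondary carbocation at the α-carbon.
No single 1,2-shift to an adjacent carbon would give a more-substituted cation, so no rearrangement occurs.

secondary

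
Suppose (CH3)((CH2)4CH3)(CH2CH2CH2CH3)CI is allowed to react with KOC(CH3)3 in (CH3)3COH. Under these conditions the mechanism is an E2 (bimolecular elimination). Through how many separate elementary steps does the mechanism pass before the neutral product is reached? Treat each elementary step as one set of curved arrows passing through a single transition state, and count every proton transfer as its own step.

1

Step 1: In one step, (CH3)3CO⁻ pulls off a β-proton, the C–I bond cleaves, and a C=C double bond forms between the α- and β-carbons (E2, anti elimination).
Total: 1 elementary step.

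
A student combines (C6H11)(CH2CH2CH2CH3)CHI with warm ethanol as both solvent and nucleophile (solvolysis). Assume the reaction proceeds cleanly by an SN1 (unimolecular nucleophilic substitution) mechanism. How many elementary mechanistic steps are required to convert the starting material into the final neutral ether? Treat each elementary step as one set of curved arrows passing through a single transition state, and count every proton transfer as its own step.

4

Step 1: The C–I bond breaks with both electrons going to the iodide; I⁻ leaves and a secondary carbocation remains.
Step 2: Carbocation rearrangement: a 1,2-hydride shift from the adjacent cyclohexyl carbon converts the initially-formed secondary cation into the more stable tertiary cation.
Step 3: A lone pair on the oxygen of CH3CH2OH attacks the carbocation, forming a new C–O σ-bond and an oxonium ion.
Step 4: Proton transfer from the O–H of the oxonium ion to a solvent molecule delivers the neutral ether.
Total: 4 elementary steps.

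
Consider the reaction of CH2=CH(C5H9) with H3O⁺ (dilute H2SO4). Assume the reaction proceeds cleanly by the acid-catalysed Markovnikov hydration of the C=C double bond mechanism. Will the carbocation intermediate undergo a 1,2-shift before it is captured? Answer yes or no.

yes

The first-formed carbocation is secondary.
The adjacent cyclopentyl carbon already bears 2 other carbon substituents and has a hydrogen to migrate; after a 1,2-hydride shift from that carbon the positive charge sits on a tertiary centre.
Tertiary is more stable than secondary, so the shift occurs.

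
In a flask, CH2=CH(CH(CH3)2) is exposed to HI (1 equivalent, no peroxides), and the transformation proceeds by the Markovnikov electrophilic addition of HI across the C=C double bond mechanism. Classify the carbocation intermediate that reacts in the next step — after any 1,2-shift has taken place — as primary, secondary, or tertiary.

tertiary

Step 1: Protonation of the alkene by HI: the π bond acts as the nucleophile and picks up H⁺, giving the more stable (Markovnikov) secondary carbocation. The H–I bond breaks heterolytically, releasing I⁻.
Step 2: A 1,2-hydride shift from the adjacent isopropyl carbon moves the positive charge from the secondary centre to an adjacent carbon, generating a more stable tertiary carbocation.
The cation rearranges from secondary to tertiary via a 1,2-hydride shift from the adjacent isopropyl carbon; the tertiary cation is what reacts next.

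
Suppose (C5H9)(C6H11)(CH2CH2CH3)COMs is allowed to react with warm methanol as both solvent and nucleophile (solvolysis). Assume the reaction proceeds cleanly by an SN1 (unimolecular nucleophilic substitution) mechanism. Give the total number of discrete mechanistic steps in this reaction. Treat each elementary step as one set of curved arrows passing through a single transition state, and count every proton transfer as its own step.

Step 1: Ionisation: the C–O σ-bond cleaves heterolytically; both bonding electrons depart with MsO⁻, leaving a tertiary carbocation at the α-carbon.
(No 1,2-shift: no single shift to an adjacent carbon would give a more stable cation.)
Step 2: A lone pair on the oxygen of CH3OH attacks the carbocation, forming a new C–O σ-bond and an oxonium ion.
Step 3: A second solvent molecule removes the proton on oxygen, giving the neutral ether product.
Total: 3 elementary steps.

3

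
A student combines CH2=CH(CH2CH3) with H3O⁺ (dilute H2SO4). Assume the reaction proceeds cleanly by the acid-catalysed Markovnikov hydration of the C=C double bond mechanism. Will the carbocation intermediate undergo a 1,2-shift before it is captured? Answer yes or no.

The first-formed carbocation is secondary.
No single 1,2-shift to an adjacent carbon would produce a more-substituted cation than the one already present, so no rearrangement occurs.

no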